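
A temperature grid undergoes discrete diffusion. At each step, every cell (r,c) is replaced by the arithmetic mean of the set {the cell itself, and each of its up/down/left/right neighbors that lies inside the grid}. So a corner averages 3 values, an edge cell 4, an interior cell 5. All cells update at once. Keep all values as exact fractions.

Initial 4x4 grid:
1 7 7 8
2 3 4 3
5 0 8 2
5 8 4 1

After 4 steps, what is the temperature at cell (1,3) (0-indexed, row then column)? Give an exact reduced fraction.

Step 1: cell (1,3) = 17/4
Step 2: cell (1,3) = 75/16
Step 3: cell (1,3) = 10921/2400
Step 4: cell (1,3) = 333019/72000
Full grid after step 4:
  50641/12960 458377/108000 173267/36000 106571/21600
  818789/216000 754079/180000 88539/20000 333019/72000
  19657/4800 244511/60000 152989/36000 878273/216000
  91237/21600 869/200 109351/27000 258779/64800

Answer: 333019/72000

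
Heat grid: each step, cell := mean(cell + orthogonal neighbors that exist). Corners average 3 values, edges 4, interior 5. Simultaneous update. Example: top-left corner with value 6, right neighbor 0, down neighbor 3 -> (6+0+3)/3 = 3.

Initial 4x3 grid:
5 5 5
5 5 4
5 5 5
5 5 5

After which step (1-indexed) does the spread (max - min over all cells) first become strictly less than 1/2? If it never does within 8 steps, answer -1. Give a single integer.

Answer: 1

Derivation:
Step 1: max=5, min=14/3, spread=1/3
  -> spread < 1/2 first at step 1
Step 2: max=5, min=569/120, spread=31/120
Step 3: max=5, min=5189/1080, spread=211/1080
Step 4: max=8953/1800, min=523103/108000, spread=14077/108000
Step 5: max=536317/108000, min=4719593/972000, spread=5363/48600
Step 6: max=297131/60000, min=142059191/29160000, spread=93859/1166400
Step 7: max=480663533/97200000, min=8537725519/1749600000, spread=4568723/69984000
Step 8: max=14398381111/2916000000, min=513099564371/104976000000, spread=8387449/167961600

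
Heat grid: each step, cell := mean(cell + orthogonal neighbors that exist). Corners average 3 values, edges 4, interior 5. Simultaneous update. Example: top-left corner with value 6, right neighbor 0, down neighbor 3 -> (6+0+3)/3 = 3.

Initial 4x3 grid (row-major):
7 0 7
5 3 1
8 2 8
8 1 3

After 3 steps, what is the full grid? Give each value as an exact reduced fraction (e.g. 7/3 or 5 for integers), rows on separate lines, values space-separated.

After step 1:
  4 17/4 8/3
  23/4 11/5 19/4
  23/4 22/5 7/2
  17/3 7/2 4
After step 2:
  14/3 787/240 35/9
  177/40 427/100 787/240
  647/120 387/100 333/80
  179/36 527/120 11/3
After step 3:
  2969/720 57977/14400 3761/1080
  2813/600 5737/1500 28081/7200
  16793/3600 26503/6000 8987/2400
  664/135 30421/7200 2933/720

Answer: 2969/720 57977/14400 3761/1080
2813/600 5737/1500 28081/7200
16793/3600 26503/6000 8987/2400
664/135 30421/7200 2933/720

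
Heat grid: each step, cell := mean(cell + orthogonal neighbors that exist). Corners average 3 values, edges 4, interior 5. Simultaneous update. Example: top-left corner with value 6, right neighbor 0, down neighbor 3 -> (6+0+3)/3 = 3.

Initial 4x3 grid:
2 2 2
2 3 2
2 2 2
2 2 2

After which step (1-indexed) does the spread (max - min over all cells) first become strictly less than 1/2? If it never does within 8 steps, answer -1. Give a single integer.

Answer: 1

Derivation:
Step 1: max=9/4, min=2, spread=1/4
  -> spread < 1/2 first at step 1
Step 2: max=223/100, min=2, spread=23/100
Step 3: max=10411/4800, min=813/400, spread=131/960
Step 4: max=92951/43200, min=14791/7200, spread=841/8640
Step 5: max=37102051/17280000, min=2973373/1440000, spread=56863/691200
Step 6: max=332574341/155520000, min=26909543/12960000, spread=386393/6220800
Step 7: max=132809723131/62208000000, min=10788358813/5184000000, spread=26795339/497664000
Step 8: max=7948775714129/3732480000000, min=649166149667/311040000000, spread=254051069/5971968000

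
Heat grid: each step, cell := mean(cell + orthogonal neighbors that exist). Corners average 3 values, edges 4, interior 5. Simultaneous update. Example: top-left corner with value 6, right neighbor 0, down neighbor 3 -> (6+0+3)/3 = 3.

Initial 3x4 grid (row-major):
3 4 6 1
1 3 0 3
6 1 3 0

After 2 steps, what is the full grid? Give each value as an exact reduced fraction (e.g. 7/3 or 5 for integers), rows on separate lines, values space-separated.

Answer: 119/36 673/240 157/48 85/36
623/240 153/50 191/100 7/3
55/18 523/240 37/16 4/3

Derivation:
After step 1:
  8/3 4 11/4 10/3
  13/4 9/5 3 1
  8/3 13/4 1 2
After step 2:
  119/36 673/240 157/48 85/36
  623/240 153/50 191/100 7/3
  55/18 523/240 37/16 4/3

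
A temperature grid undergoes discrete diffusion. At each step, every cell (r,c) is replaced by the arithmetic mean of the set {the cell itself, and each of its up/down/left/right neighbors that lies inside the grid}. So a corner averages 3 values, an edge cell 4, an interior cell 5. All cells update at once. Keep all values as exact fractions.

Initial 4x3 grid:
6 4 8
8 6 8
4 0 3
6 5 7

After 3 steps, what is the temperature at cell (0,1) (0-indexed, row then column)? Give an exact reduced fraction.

Step 1: cell (0,1) = 6
Step 2: cell (0,1) = 179/30
Step 3: cell (0,1) = 10657/1800
Full grid after step 3:
  2087/360 10657/1800 12907/2160
  2161/400 32299/6000 39973/7200
  2899/600 9603/2000 11771/2400
  419/90 10991/2400 3367/720

Answer: 10657/1800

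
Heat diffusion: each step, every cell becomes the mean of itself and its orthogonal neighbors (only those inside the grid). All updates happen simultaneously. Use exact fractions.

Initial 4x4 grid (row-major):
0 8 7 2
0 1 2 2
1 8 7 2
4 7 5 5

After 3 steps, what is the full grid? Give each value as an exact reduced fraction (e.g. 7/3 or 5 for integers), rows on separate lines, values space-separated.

After step 1:
  8/3 4 19/4 11/3
  1/2 19/5 19/5 2
  13/4 24/5 24/5 4
  4 6 6 4
After step 2:
  43/18 913/240 973/240 125/36
  613/240 169/50 383/100 101/30
  251/80 453/100 117/25 37/10
  53/12 26/5 26/5 14/3
After step 3:
  3149/1080 24529/7200 27289/7200 7843/2160
  20629/7200 10859/3000 23173/6000 3233/900
  8783/2400 8371/2000 1097/250 1231/300
  3061/720 1451/300 1481/300 407/90

Answer: 3149/1080 24529/7200 27289/7200 7843/2160
20629/7200 10859/3000 23173/6000 3233/900
8783/2400 8371/2000 1097/250 1231/300
3061/720 1451/300 1481/300 407/90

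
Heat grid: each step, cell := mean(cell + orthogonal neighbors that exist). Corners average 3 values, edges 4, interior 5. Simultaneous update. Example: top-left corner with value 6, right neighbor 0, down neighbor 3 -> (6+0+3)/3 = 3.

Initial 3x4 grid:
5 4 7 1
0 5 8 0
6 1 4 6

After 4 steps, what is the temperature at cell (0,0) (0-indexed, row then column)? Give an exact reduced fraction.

Answer: 28511/7200

Derivation:
Step 1: cell (0,0) = 3
Step 2: cell (0,0) = 49/12
Step 3: cell (0,0) = 2767/720
Step 4: cell (0,0) = 28511/7200
Full grid after step 4:
  28511/7200 293021/72000 897883/216000 522983/129600
  405829/108000 181061/45000 488821/120000 384793/96000
  240599/64800 830813/216000 869633/216000 515383/129600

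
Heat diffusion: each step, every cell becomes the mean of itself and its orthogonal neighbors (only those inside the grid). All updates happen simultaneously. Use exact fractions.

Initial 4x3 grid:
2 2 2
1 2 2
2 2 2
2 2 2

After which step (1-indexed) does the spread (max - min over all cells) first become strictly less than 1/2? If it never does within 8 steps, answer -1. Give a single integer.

Step 1: max=2, min=5/3, spread=1/3
  -> spread < 1/2 first at step 1
Step 2: max=2, min=209/120, spread=31/120
Step 3: max=2, min=1949/1080, spread=211/1080
Step 4: max=3553/1800, min=199103/108000, spread=14077/108000
Step 5: max=212317/108000, min=1803593/972000, spread=5363/48600
Step 6: max=117131/60000, min=54579191/29160000, spread=93859/1166400
Step 7: max=189063533/97200000, min=3288925519/1749600000, spread=4568723/69984000
Step 8: max=5650381111/2916000000, min=198171564371/104976000000, spread=8387449/167961600

Answer: 1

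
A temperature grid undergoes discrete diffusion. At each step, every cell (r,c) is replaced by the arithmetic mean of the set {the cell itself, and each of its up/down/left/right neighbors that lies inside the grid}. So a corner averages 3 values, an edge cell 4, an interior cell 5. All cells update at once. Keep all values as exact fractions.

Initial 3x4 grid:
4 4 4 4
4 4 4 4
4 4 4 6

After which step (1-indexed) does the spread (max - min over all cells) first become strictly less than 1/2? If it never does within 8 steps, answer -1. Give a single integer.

Step 1: max=14/3, min=4, spread=2/3
Step 2: max=41/9, min=4, spread=5/9
Step 3: max=473/108, min=4, spread=41/108
  -> spread < 1/2 first at step 3
Step 4: max=56057/12960, min=4, spread=4217/12960
Step 5: max=3319549/777600, min=14479/3600, spread=38417/155520
Step 6: max=197824211/46656000, min=290597/72000, spread=1903471/9331200
Step 7: max=11798429089/2799360000, min=8755759/2160000, spread=18038617/111974400
Step 8: max=705114582851/167961600000, min=790526759/194400000, spread=883978523/6718464000

Answer: 3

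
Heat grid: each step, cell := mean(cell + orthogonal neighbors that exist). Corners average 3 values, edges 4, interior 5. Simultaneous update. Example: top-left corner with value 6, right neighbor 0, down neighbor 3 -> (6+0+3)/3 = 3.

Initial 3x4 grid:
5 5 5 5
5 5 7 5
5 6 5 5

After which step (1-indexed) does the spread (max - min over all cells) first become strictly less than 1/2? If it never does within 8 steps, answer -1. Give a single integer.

Step 1: max=23/4, min=5, spread=3/4
Step 2: max=111/20, min=5, spread=11/20
Step 3: max=109/20, min=1861/360, spread=101/360
  -> spread < 1/2 first at step 3
Step 4: max=23273/4320, min=11179/2160, spread=61/288
Step 5: max=193241/36000, min=4519/864, spread=464/3375
Step 6: max=83336513/15552000, min=20370667/3888000, spread=370769/3110400
Step 7: max=4986525907/933120000, min=1226934793/233280000, spread=5252449/62208000
Step 8: max=298929797993/55987200000, min=910124507/172800000, spread=161978309/2239488000

Answer: 3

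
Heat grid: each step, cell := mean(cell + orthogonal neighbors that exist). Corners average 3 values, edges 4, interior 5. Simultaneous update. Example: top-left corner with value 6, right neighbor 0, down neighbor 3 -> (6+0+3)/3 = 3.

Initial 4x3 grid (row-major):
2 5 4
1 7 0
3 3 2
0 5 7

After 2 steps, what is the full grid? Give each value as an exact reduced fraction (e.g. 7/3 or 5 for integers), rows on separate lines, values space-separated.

After step 1:
  8/3 9/2 3
  13/4 16/5 13/4
  7/4 4 3
  8/3 15/4 14/3
After step 2:
  125/36 401/120 43/12
  163/60 91/25 249/80
  35/12 157/50 179/48
  49/18 181/48 137/36

Answer: 125/36 401/120 43/12
163/60 91/25 249/80
35/12 157/50 179/48
49/18 181/48 137/36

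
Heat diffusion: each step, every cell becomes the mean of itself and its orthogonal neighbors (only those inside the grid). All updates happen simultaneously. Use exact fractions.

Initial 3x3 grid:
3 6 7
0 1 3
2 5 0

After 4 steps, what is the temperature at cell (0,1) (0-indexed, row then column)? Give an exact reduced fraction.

Answer: 574963/172800

Derivation:
Step 1: cell (0,1) = 17/4
Step 2: cell (0,1) = 187/48
Step 3: cell (0,1) = 9809/2880
Step 4: cell (0,1) = 574963/172800
Full grid after step 4:
  8641/2880 574963/172800 11233/3240
  235319/86400 104353/36000 184271/57600
  31147/12960 197/75 72469/25920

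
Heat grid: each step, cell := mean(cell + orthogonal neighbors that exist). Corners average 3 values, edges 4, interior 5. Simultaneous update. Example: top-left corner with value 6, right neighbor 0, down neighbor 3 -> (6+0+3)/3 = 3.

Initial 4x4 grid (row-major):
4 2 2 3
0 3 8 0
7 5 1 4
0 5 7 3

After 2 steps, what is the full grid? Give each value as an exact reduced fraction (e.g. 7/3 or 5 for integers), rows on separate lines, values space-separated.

After step 1:
  2 11/4 15/4 5/3
  7/2 18/5 14/5 15/4
  3 21/5 5 2
  4 17/4 4 14/3
After step 2:
  11/4 121/40 329/120 55/18
  121/40 337/100 189/50 613/240
  147/40 401/100 18/5 185/48
  15/4 329/80 215/48 32/9

Answer: 11/4 121/40 329/120 55/18
121/40 337/100 189/50 613/240
147/40 401/100 18/5 185/48
15/4 329/80 215/48 32/9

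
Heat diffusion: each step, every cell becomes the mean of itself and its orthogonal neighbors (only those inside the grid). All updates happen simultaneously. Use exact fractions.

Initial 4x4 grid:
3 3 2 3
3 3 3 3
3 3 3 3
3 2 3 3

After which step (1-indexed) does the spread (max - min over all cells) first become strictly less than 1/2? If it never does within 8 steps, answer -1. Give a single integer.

Step 1: max=3, min=8/3, spread=1/3
  -> spread < 1/2 first at step 1
Step 2: max=3, min=329/120, spread=31/120
Step 3: max=211/72, min=3029/1080, spread=17/135
Step 4: max=13109/4500, min=61237/21600, spread=8431/108000
Step 5: max=938867/324000, min=110753/38880, spread=1493/30375
Step 6: max=467741/162000, min=83451047/29160000, spread=742333/29160000
Step 7: max=168216199/58320000, min=2506052969/874800000, spread=134297/6834375
Step 8: max=25195665101/8748000000, min=75303944039/26244000000, spread=1105669/102515625

Answer: 1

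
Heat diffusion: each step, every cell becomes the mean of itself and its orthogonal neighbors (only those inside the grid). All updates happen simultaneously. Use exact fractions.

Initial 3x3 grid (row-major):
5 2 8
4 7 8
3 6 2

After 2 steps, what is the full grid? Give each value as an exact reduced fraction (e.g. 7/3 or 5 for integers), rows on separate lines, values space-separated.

After step 1:
  11/3 11/2 6
  19/4 27/5 25/4
  13/3 9/2 16/3
After step 2:
  167/36 617/120 71/12
  363/80 132/25 1379/240
  163/36 587/120 193/36

Answer: 167/36 617/120 71/12
363/80 132/25 1379/240
163/36 587/120 193/36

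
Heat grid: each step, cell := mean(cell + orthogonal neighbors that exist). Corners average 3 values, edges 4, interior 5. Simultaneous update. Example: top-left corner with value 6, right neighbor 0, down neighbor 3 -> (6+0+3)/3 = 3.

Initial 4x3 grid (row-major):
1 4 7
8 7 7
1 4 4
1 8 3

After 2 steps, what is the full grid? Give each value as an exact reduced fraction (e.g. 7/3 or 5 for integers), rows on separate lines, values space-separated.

Answer: 40/9 253/48 17/3
217/48 521/100 91/16
953/240 114/25 411/80
65/18 257/60 9/2

Derivation:
After step 1:
  13/3 19/4 6
  17/4 6 25/4
  7/2 24/5 9/2
  10/3 4 5
After step 2:
  40/9 253/48 17/3
  217/48 521/100 91/16
  953/240 114/25 411/80
  65/18 257/60 9/2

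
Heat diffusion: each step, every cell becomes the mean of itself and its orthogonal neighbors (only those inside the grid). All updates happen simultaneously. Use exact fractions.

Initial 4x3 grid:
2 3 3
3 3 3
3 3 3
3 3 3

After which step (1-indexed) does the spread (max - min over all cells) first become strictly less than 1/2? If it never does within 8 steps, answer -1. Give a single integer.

Answer: 1

Derivation:
Step 1: max=3, min=8/3, spread=1/3
  -> spread < 1/2 first at step 1
Step 2: max=3, min=49/18, spread=5/18
Step 3: max=3, min=607/216, spread=41/216
Step 4: max=3, min=73543/25920, spread=4217/25920
Step 5: max=21521/7200, min=4456451/1555200, spread=38417/311040
Step 6: max=429403/144000, min=268735789/93312000, spread=1903471/18662400
Step 7: max=12844241/4320000, min=16195170911/5598720000, spread=18038617/223948800
Step 8: max=1153473241/388800000, min=974501417149/335923200000, spread=883978523/13436928000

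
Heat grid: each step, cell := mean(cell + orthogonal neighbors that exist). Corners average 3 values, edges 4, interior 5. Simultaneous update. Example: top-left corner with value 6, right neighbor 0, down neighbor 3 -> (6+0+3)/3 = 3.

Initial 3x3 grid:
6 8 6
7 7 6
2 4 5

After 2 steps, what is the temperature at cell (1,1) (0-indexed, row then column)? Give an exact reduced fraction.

Step 1: cell (1,1) = 32/5
Step 2: cell (1,1) = 583/100
Full grid after step 2:
  77/12 1609/240 233/36
  697/120 583/100 361/60
  43/9 607/120 31/6

Answer: 583/100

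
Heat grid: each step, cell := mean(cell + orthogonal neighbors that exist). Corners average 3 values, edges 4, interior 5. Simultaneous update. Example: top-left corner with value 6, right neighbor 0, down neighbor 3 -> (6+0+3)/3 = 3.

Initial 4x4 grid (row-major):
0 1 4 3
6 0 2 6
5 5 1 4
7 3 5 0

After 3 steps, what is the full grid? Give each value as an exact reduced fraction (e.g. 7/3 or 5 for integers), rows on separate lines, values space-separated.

Answer: 5573/2160 16997/7200 20573/7200 6881/2160
10831/3600 3607/1200 17087/6000 11809/3600
1001/240 1359/400 6543/2000 1201/400
349/80 131/32 7561/2400 2233/720

Derivation:
After step 1:
  7/3 5/4 5/2 13/3
  11/4 14/5 13/5 15/4
  23/4 14/5 17/5 11/4
  5 5 9/4 3
After step 2:
  19/9 533/240 641/240 127/36
  409/120 61/25 301/100 403/120
  163/40 79/20 69/25 129/40
  21/4 301/80 273/80 8/3
After step 3:
  5573/2160 16997/7200 20573/7200 6881/2160
  10831/3600 3607/1200 17087/6000 11809/3600
  1001/240 1359/400 6543/2000 1201/400
  349/80 131/32 7561/2400 2233/720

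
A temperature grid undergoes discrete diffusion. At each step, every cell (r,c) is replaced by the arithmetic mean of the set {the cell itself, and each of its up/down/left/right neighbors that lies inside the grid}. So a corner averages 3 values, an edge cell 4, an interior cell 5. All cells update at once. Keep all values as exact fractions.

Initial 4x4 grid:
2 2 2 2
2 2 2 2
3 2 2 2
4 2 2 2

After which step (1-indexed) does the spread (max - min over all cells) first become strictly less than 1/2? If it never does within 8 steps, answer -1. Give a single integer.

Step 1: max=3, min=2, spread=1
Step 2: max=11/4, min=2, spread=3/4
Step 3: max=103/40, min=2, spread=23/40
Step 4: max=991/400, min=2, spread=191/400
  -> spread < 1/2 first at step 4
Step 5: max=86599/36000, min=18079/9000, spread=1587/4000
Step 6: max=2543591/1080000, min=1091899/540000, spread=39977/120000
Step 7: max=25016921/10800000, min=549923/270000, spread=1006667/3600000
Step 8: max=2222744323/972000000, min=199430041/97200000, spread=25382657/108000000

Answer: 4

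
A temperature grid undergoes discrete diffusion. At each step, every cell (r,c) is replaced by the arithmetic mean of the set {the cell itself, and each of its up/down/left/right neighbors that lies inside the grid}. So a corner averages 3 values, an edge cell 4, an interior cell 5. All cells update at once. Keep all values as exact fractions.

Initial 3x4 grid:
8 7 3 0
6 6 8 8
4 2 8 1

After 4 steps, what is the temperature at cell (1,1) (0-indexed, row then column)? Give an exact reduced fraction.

Answer: 332503/60000

Derivation:
Step 1: cell (1,1) = 29/5
Step 2: cell (1,1) = 147/25
Step 3: cell (1,1) = 10989/2000
Step 4: cell (1,1) = 332503/60000
Full grid after step 4:
  62959/10800 8377/1500 71023/13500 634583/129600
  201343/36000 332503/60000 1862443/360000 4344227/864000
  38981/7200 380221/72000 1130743/216000 651233/129600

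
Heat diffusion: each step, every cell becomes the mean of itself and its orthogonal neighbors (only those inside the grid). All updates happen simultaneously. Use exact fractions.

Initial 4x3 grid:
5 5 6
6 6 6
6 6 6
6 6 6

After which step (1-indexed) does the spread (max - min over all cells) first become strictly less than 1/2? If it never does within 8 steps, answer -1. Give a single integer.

Answer: 2

Derivation:
Step 1: max=6, min=16/3, spread=2/3
Step 2: max=6, min=199/36, spread=17/36
  -> spread < 1/2 first at step 2
Step 3: max=6, min=12113/2160, spread=847/2160
Step 4: max=1346/225, min=183769/32400, spread=2011/6480
Step 5: max=644287/108000, min=22197217/3888000, spread=199423/777600
Step 6: max=12844751/2160000, min=1338775133/233280000, spread=1938319/9331200
Step 7: max=1152955801/194400000, min=80619122947/13996800000, spread=95747789/559872000
Step 8: max=69010856059/11664000000, min=4851278744873/839808000000, spread=940023131/6718464000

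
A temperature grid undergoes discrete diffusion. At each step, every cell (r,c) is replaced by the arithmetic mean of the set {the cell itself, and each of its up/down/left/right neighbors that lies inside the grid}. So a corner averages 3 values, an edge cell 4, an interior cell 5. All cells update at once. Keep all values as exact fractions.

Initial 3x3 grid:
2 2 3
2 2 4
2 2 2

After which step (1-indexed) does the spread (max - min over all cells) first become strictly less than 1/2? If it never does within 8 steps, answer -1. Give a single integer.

Step 1: max=3, min=2, spread=1
Step 2: max=649/240, min=2, spread=169/240
Step 3: max=467/180, min=2539/1200, spread=1723/3600
  -> spread < 1/2 first at step 3
Step 4: max=8983/3600, min=11687/5400, spread=143/432
Step 5: max=1590103/648000, min=26657/12000, spread=1205/5184
Step 6: max=93847741/38880000, min=43751683/19440000, spread=10151/62208
Step 7: max=619858903/259200000, min=2655744751/1166400000, spread=85517/746496
Step 8: max=332180072069/139968000000, min=53487222949/23328000000, spread=720431/8957952

Answer: 3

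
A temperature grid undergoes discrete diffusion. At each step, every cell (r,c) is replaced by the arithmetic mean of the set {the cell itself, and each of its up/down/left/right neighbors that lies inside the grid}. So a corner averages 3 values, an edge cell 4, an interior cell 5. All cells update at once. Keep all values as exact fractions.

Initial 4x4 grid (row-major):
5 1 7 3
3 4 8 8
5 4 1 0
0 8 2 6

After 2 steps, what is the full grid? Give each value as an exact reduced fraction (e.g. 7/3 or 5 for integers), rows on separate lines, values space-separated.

Answer: 23/6 4 103/20 31/6
57/16 9/2 221/50 201/40
959/240 179/50 21/5 85/24
65/18 989/240 161/48 32/9

Derivation:
After step 1:
  3 17/4 19/4 6
  17/4 4 28/5 19/4
  3 22/5 3 15/4
  13/3 7/2 17/4 8/3
After step 2:
  23/6 4 103/20 31/6
  57/16 9/2 221/50 201/40
  959/240 179/50 21/5 85/24
  65/18 989/240 161/48 32/9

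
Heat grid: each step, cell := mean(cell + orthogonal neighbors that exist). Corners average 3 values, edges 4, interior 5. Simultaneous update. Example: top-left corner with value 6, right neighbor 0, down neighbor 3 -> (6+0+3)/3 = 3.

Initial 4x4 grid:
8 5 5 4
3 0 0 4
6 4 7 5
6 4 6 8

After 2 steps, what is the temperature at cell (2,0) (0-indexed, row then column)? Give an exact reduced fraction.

Step 1: cell (2,0) = 19/4
Step 2: cell (2,0) = 139/30
Full grid after step 2:
  169/36 59/15 233/60 133/36
  251/60 371/100 67/20 1007/240
  139/30 83/20 481/100 1199/240
  181/36 1247/240 1319/240 223/36

Answer: 139/30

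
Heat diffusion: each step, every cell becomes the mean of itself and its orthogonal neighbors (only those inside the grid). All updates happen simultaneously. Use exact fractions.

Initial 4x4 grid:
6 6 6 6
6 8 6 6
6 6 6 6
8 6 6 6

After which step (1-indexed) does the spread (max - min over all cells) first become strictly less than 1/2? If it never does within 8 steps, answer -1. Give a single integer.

Step 1: max=20/3, min=6, spread=2/3
Step 2: max=59/9, min=6, spread=5/9
Step 3: max=7007/1080, min=145/24, spread=241/540
  -> spread < 1/2 first at step 3
Step 4: max=208349/32400, min=36499/6000, spread=3517/10125
Step 5: max=6223079/972000, min=220291/36000, spread=137611/486000
Step 6: max=37156573/5832000, min=442021/72000, spread=169109/729000
Step 7: max=5556420827/874800000, min=997709843/162000000, spread=421969187/2187000000
Step 8: max=166201168889/26244000000, min=30005627243/4860000000, spread=5213477221/32805000000

Answer: 3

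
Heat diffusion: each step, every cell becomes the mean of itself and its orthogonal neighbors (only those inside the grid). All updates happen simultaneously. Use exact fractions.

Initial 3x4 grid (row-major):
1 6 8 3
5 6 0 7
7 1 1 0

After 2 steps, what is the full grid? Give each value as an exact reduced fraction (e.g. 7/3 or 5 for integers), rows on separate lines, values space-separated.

After step 1:
  4 21/4 17/4 6
  19/4 18/5 22/5 5/2
  13/3 15/4 1/2 8/3
After step 2:
  14/3 171/40 199/40 17/4
  1001/240 87/20 61/20 467/120
  77/18 731/240 679/240 17/9

Answer: 14/3 171/40 199/40 17/4
1001/240 87/20 61/20 467/120
77/18 731/240 679/240 17/9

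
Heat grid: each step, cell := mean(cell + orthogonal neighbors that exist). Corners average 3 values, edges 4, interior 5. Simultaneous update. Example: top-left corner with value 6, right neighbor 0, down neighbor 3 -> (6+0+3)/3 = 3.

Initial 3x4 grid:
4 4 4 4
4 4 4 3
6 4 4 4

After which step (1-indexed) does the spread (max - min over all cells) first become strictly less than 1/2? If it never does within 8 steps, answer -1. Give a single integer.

Answer: 4

Derivation:
Step 1: max=14/3, min=11/3, spread=1
Step 2: max=41/9, min=893/240, spread=601/720
Step 3: max=473/108, min=8203/2160, spread=419/720
Step 4: max=279133/64800, min=496961/129600, spread=4087/8640
  -> spread < 1/2 first at step 4
Step 5: max=16506737/3888000, min=30058819/7776000, spread=65659/172800
Step 6: max=980881303/233280000, min=1817259881/466560000, spread=1926703/6220800
Step 7: max=58399222277/13996800000, min=109756227979/27993600000, spread=93896221/373248000
Step 8: max=3483428349943/839808000000, min=6621353601761/1679616000000, spread=61422773/298598400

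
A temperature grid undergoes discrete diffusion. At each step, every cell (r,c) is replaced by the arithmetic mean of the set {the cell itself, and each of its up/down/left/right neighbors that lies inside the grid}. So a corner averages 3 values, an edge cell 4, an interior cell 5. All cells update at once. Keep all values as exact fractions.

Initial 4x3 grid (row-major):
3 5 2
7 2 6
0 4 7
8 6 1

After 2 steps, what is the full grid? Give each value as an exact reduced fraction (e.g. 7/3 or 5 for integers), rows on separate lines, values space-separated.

After step 1:
  5 3 13/3
  3 24/5 17/4
  19/4 19/5 9/2
  14/3 19/4 14/3
After step 2:
  11/3 257/60 139/36
  351/80 377/100 1073/240
  973/240 113/25 1033/240
  85/18 1073/240 167/36

Answer: 11/3 257/60 139/36
351/80 377/100 1073/240
973/240 113/25 1033/240
85/18 1073/240 167/36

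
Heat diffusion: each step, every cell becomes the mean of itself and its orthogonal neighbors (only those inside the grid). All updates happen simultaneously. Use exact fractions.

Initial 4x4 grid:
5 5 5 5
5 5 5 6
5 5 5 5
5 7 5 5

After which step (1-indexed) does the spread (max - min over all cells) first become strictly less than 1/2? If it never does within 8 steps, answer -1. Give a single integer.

Answer: 3

Derivation:
Step 1: max=17/3, min=5, spread=2/3
Step 2: max=331/60, min=5, spread=31/60
Step 3: max=2911/540, min=5, spread=211/540
  -> spread < 1/2 first at step 3
Step 4: max=287779/54000, min=379/75, spread=14899/54000
Step 5: max=2572909/486000, min=5704/1125, spread=108781/486000
Step 6: max=256053031/48600000, min=305971/60000, spread=8216521/48600000
Step 7: max=2296350361/437400000, min=2071103/405000, spread=59559121/437400000
Step 8: max=229167178939/43740000000, min=2492959357/486000000, spread=4800836809/43740000000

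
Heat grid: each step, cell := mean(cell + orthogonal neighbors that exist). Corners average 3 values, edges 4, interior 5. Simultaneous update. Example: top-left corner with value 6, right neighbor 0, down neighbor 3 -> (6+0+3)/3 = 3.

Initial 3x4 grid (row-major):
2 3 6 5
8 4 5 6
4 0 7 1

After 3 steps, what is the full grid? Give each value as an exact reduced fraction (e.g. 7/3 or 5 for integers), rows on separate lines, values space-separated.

After step 1:
  13/3 15/4 19/4 17/3
  9/2 4 28/5 17/4
  4 15/4 13/4 14/3
After step 2:
  151/36 101/24 593/120 44/9
  101/24 108/25 437/100 1211/240
  49/12 15/4 259/60 73/18
After step 3:
  227/54 7949/1800 2071/450 10711/2160
  30251/7200 6257/1500 27593/6000 66097/14400
  289/72 1647/400 14843/3600 9661/2160

Answer: 227/54 7949/1800 2071/450 10711/2160
30251/7200 6257/1500 27593/6000 66097/14400
289/72 1647/400 14843/3600 9661/2160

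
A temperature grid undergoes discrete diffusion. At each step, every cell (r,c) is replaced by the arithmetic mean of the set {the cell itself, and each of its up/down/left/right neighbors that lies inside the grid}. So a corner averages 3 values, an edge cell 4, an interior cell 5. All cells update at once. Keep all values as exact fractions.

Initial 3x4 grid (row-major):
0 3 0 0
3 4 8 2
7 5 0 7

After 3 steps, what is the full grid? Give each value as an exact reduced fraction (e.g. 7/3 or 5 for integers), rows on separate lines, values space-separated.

After step 1:
  2 7/4 11/4 2/3
  7/2 23/5 14/5 17/4
  5 4 5 3
After step 2:
  29/12 111/40 239/120 23/9
  151/40 333/100 97/25 643/240
  25/6 93/20 37/10 49/12
After step 3:
  269/90 1577/600 5041/1800 5203/2160
  8213/2400 1841/500 18697/6000 47513/14400
  1511/360 2377/600 2447/600 279/80

Answer: 269/90 1577/600 5041/1800 5203/2160
8213/2400 1841/500 18697/6000 47513/14400
1511/360 2377/600 2447/600 279/80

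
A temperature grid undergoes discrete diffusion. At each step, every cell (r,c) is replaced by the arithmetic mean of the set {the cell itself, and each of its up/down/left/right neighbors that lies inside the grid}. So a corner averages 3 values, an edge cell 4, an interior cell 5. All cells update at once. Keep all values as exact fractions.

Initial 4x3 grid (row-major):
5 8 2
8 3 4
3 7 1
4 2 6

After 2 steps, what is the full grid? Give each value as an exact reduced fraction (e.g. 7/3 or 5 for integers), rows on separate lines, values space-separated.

Answer: 65/12 133/24 35/9
93/16 419/100 53/12
329/80 479/100 33/10
53/12 279/80 49/12

Derivation:
After step 1:
  7 9/2 14/3
  19/4 6 5/2
  11/2 16/5 9/2
  3 19/4 3
After step 2:
  65/12 133/24 35/9
  93/16 419/100 53/12
  329/80 479/100 33/10
  53/12 279/80 49/12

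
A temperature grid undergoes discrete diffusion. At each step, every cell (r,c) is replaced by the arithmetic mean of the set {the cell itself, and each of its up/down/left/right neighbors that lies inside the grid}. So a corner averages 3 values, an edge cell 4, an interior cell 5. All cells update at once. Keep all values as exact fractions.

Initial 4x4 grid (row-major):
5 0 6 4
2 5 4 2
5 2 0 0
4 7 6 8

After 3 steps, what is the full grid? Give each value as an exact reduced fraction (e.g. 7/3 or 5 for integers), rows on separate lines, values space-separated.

After step 1:
  7/3 4 7/2 4
  17/4 13/5 17/5 5/2
  13/4 19/5 12/5 5/2
  16/3 19/4 21/4 14/3
After step 2:
  127/36 373/120 149/40 10/3
  373/120 361/100 72/25 31/10
  499/120 84/25 347/100 181/60
  40/9 287/60 64/15 149/36
After step 3:
  877/270 6287/1800 1957/600 1219/360
  3241/900 241/75 3357/1000 1233/400
  3391/900 11629/3000 2549/750 12353/3600
  4819/1080 15169/3600 14993/3600 514/135

Answer: 877/270 6287/1800 1957/600 1219/360
3241/900 241/75 3357/1000 1233/400
3391/900 11629/3000 2549/750 12353/3600
4819/1080 15169/3600 14993/3600 514/135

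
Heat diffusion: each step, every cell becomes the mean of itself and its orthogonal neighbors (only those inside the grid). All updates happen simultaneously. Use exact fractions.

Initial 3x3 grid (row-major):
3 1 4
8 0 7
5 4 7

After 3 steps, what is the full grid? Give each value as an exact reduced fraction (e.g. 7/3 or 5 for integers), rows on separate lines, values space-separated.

After step 1:
  4 2 4
  4 4 9/2
  17/3 4 6
After step 2:
  10/3 7/2 7/2
  53/12 37/10 37/8
  41/9 59/12 29/6
After step 3:
  15/4 421/120 31/8
  2881/720 2539/600 1999/480
  125/27 3241/720 115/24

Answer: 15/4 421/120 31/8
2881/720 2539/600 1999/480
125/27 3241/720 115/24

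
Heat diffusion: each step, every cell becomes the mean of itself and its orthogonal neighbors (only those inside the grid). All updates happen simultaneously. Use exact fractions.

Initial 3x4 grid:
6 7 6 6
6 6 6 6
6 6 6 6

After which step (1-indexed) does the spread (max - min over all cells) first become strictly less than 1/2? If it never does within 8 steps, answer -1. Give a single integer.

Answer: 1

Derivation:
Step 1: max=19/3, min=6, spread=1/3
  -> spread < 1/2 first at step 1
Step 2: max=751/120, min=6, spread=31/120
Step 3: max=6691/1080, min=6, spread=211/1080
Step 4: max=664897/108000, min=10847/1800, spread=14077/108000
Step 5: max=5972407/972000, min=651683/108000, spread=5363/48600
Step 6: max=178700809/29160000, min=362869/60000, spread=93859/1166400
Step 7: max=10707874481/1749600000, min=588536467/97200000, spread=4568723/69984000
Step 8: max=641636435629/104976000000, min=17677618889/2916000000, spread=8387449/167961600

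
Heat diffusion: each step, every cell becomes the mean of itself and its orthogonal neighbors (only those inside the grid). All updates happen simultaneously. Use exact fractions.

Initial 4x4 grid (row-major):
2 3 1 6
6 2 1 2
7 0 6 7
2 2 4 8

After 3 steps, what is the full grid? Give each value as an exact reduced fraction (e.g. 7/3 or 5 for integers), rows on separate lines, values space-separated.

After step 1:
  11/3 2 11/4 3
  17/4 12/5 12/5 4
  15/4 17/5 18/5 23/4
  11/3 2 5 19/3
After step 2:
  119/36 649/240 203/80 13/4
  211/60 289/100 303/100 303/80
  113/30 303/100 403/100 1181/240
  113/36 211/60 127/30 205/36
After step 3:
  6859/2160 20587/7200 6913/2400 383/120
  12131/3600 3641/1200 651/200 8993/2400
  12107/3600 517/150 23093/6000 33179/7200
  469/135 12527/3600 15727/3600 10691/2160

Answer: 6859/2160 20587/7200 6913/2400 383/120
12131/3600 3641/1200 651/200 8993/2400
12107/3600 517/150 23093/6000 33179/7200
469/135 12527/3600 15727/3600 10691/2160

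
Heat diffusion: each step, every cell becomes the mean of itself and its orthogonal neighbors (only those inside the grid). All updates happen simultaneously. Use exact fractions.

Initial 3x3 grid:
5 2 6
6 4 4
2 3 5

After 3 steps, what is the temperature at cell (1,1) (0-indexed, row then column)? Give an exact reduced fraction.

Step 1: cell (1,1) = 19/5
Step 2: cell (1,1) = 411/100
Step 3: cell (1,1) = 8039/2000
Full grid after step 3:
  4459/1080 60541/14400 377/90
  19447/4800 8039/2000 19997/4800
  8323/2160 28333/7200 319/80

Answer: 8039/2000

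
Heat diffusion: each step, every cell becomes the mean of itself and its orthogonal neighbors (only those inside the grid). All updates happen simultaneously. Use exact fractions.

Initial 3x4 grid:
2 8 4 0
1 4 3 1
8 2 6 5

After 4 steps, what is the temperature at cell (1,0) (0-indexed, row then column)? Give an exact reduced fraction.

Step 1: cell (1,0) = 15/4
Step 2: cell (1,0) = 881/240
Step 3: cell (1,0) = 57139/14400
Step 4: cell (1,0) = 3368921/864000
Full grid after step 4:
  502799/129600 799939/216000 738139/216000 402809/129600
  3368921/864000 1391509/360000 1265159/360000 2825371/864000
  520049/129600 52879/13500 2803/750 16517/4800

Answer: 3368921/864000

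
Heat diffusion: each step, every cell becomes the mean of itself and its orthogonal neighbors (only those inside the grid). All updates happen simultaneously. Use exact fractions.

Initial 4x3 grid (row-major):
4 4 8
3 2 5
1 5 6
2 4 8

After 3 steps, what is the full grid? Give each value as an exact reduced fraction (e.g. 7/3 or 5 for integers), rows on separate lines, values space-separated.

Answer: 8023/2160 30659/7200 10603/2160
24229/7200 6263/1500 35029/7200
24179/7200 24347/6000 4031/800
461/135 61963/14400 449/90

Derivation:
After step 1:
  11/3 9/2 17/3
  5/2 19/5 21/4
  11/4 18/5 6
  7/3 19/4 6
After step 2:
  32/9 529/120 185/36
  763/240 393/100 1243/240
  671/240 209/50 417/80
  59/18 1001/240 67/12
After step 3:
  8023/2160 30659/7200 10603/2160
  24229/7200 6263/1500 35029/7200
  24179/7200 24347/6000 4031/800
  461/135 61963/14400 449/90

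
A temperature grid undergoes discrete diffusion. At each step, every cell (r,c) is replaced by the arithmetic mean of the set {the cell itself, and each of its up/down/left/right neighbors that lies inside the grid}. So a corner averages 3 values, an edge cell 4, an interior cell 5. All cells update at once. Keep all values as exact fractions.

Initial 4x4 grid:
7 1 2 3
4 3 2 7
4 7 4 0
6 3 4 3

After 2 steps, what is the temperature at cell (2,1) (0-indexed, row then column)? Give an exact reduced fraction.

Answer: 17/4

Derivation:
Step 1: cell (2,1) = 21/5
Step 2: cell (2,1) = 17/4
Full grid after step 2:
  47/12 253/80 257/80 3
  343/80 379/100 77/25 141/40
  1097/240 17/4 91/25 367/120
  175/36 511/120 427/120 28/9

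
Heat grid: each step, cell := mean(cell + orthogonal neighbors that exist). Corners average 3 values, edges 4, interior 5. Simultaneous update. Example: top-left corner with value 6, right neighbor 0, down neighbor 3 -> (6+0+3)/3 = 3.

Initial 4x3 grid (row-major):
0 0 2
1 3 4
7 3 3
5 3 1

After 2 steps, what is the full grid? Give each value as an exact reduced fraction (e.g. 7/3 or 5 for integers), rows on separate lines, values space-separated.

After step 1:
  1/3 5/4 2
  11/4 11/5 3
  4 19/5 11/4
  5 3 7/3
After step 2:
  13/9 347/240 25/12
  557/240 13/5 199/80
  311/80 63/20 713/240
  4 53/15 97/36

Answer: 13/9 347/240 25/12
557/240 13/5 199/80
311/80 63/20 713/240
4 53/15 97/36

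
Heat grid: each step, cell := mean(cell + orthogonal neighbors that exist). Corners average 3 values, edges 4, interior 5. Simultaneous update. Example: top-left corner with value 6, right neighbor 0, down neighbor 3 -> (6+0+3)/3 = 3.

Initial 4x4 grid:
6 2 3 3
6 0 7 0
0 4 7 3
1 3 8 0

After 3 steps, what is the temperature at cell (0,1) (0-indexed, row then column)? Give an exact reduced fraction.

Step 1: cell (0,1) = 11/4
Step 2: cell (0,1) = 449/120
Step 3: cell (0,1) = 2401/720
Full grid after step 3:
  7753/2160 2401/720 823/240 701/240
  4553/1440 21931/6000 1337/400 1631/480
  22589/7200 19691/6000 23911/6000 5021/1440
  5993/2160 12757/3600 2701/720 8533/2160

Answer: 2401/720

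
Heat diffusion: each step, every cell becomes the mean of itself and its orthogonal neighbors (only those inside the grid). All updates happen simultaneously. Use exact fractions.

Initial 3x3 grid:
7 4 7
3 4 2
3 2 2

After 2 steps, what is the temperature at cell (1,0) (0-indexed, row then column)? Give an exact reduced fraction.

Answer: 175/48

Derivation:
Step 1: cell (1,0) = 17/4
Step 2: cell (1,0) = 175/48
Full grid after step 2:
  173/36 35/8 163/36
  175/48 77/20 157/48
  29/9 125/48 17/6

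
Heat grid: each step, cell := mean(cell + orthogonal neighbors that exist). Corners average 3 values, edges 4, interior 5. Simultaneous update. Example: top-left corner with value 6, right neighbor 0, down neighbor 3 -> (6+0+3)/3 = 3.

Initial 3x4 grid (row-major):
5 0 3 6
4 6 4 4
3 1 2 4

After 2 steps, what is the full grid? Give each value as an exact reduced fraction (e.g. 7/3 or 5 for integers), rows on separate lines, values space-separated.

After step 1:
  3 7/2 13/4 13/3
  9/2 3 19/5 9/2
  8/3 3 11/4 10/3
After step 2:
  11/3 51/16 893/240 145/36
  79/24 89/25 173/50 479/120
  61/18 137/48 773/240 127/36

Answer: 11/3 51/16 893/240 145/36
79/24 89/25 173/50 479/120
61/18 137/48 773/240 127/36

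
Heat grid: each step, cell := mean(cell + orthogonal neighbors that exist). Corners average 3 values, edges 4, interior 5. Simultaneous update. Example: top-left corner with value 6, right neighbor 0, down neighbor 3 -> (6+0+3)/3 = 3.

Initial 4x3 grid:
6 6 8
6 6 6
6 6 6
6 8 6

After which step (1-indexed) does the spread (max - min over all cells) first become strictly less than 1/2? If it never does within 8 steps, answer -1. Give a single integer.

Step 1: max=20/3, min=6, spread=2/3
Step 2: max=787/120, min=6, spread=67/120
Step 3: max=3481/540, min=443/72, spread=317/1080
  -> spread < 1/2 first at step 3
Step 4: max=2761051/432000, min=37123/6000, spread=17639/86400
Step 5: max=24804641/3888000, min=8066087/1296000, spread=30319/194400
Step 6: max=1482632959/233280000, min=485986853/77760000, spread=61681/583200
Step 7: max=88860626981/13996800000, min=360478567/57600000, spread=1580419/17496000
Step 8: max=5322254194879/839808000000, min=1755264014293/279936000000, spread=7057769/104976000

Answer: 3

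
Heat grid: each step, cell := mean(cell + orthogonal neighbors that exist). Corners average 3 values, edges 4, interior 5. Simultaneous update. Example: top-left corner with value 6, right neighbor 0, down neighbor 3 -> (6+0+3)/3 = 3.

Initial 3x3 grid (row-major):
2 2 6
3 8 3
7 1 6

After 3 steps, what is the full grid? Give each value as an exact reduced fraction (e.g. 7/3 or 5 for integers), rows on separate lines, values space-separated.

Answer: 3967/1080 10133/2400 8749/2160
5129/1200 7967/2000 7347/1600
4427/1080 11033/2400 9269/2160

Derivation:
After step 1:
  7/3 9/2 11/3
  5 17/5 23/4
  11/3 11/2 10/3
After step 2:
  71/18 139/40 167/36
  18/5 483/100 323/80
  85/18 159/40 175/36
After step 3:
  3967/1080 10133/2400 8749/2160
  5129/1200 7967/2000 7347/1600
  4427/1080 11033/2400 9269/2160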